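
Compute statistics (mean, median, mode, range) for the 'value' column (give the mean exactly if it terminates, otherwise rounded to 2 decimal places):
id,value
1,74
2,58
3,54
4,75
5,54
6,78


Data: [74, 58, 54, 75, 54, 78]
Count: 6
Sum: 393
Mean: 393/6 = 65.5
Sorted: [54, 54, 58, 74, 75, 78]
Median: 66.0
Mode: 54 (2 times)
Range: 78 - 54 = 24
Min: 54, Max: 78

mean=65.5, median=66.0, mode=54, range=24


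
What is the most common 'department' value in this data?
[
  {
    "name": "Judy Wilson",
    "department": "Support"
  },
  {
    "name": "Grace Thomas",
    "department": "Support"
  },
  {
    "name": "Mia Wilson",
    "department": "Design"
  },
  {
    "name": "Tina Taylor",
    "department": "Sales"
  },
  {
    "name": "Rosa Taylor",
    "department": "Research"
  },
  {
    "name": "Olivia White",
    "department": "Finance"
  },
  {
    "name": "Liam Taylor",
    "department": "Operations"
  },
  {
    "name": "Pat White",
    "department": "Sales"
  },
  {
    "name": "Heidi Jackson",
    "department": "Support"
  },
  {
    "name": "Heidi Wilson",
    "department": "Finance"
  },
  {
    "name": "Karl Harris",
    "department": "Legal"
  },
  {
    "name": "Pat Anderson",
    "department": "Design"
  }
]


Counting 'department' values across 12 records:

  Support: 3 ###
  Design: 2 ##
  Sales: 2 ##
  Finance: 2 ##
  Research: 1 #
  Operations: 1 #
  Legal: 1 #

Most common: Support (3 times)

Support (3 times)


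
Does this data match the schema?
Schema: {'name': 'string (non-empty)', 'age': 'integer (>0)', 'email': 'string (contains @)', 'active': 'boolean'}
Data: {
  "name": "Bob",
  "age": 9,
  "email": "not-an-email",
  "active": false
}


Validating each field against schema:
  name: OK (non-empty string)
  age: OK (positive integer)
  email: FAIL ("not-an-email" does not contain @)
  active: OK (boolean)

Result: INVALID (1 error: email)

INVALID (1 error: email)


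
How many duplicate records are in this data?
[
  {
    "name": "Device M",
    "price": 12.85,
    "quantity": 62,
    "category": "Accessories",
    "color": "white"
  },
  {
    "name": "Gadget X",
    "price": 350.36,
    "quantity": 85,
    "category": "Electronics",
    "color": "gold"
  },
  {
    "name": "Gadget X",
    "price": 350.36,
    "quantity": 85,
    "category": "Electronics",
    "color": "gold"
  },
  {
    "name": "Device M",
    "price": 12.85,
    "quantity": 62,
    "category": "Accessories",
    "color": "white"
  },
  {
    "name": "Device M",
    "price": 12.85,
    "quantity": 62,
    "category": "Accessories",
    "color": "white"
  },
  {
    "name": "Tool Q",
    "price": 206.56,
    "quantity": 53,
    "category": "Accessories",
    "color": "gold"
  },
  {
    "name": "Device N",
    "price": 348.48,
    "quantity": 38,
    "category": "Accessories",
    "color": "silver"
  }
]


Checking 7 records for duplicates:

  Row 1: Device M ($12.85, qty 62)
  Row 2: Gadget X ($350.36, qty 85)
  Row 3: Gadget X ($350.36, qty 85) <-- DUPLICATE
  Row 4: Device M ($12.85, qty 62) <-- DUPLICATE
  Row 5: Device M ($12.85, qty 62) <-- DUPLICATE
  Row 6: Tool Q ($206.56, qty 53)
  Row 7: Device N ($348.48, qty 38)

Duplicates found: 3
Unique records: 4

3 duplicates, 4 unique


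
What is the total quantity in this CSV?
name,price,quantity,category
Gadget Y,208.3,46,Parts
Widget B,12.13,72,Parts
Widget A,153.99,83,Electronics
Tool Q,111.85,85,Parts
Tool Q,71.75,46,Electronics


Computing total quantity:
Values: [46, 72, 83, 85, 46]
Sum = 332

332


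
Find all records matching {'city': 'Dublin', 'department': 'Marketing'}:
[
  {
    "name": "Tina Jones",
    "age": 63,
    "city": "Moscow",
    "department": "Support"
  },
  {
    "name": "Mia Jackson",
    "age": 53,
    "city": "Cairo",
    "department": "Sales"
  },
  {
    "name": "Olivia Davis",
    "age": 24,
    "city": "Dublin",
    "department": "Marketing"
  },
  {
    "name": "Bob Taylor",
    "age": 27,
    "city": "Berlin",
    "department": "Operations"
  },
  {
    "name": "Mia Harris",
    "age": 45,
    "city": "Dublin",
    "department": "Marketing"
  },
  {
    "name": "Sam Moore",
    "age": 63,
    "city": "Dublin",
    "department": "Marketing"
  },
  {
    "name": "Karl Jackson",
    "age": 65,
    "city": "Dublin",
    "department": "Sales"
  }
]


Search criteria: {'city': 'Dublin', 'department': 'Marketing'}

Checking 7 records:
  Tina Jones: {city: Moscow, department: Support}
  Mia Jackson: {city: Cairo, department: Sales}
  Olivia Davis: {city: Dublin, department: Marketing} <-- MATCH
  Bob Taylor: {city: Berlin, department: Operations}
  Mia Harris: {city: Dublin, department: Marketing} <-- MATCH
  Sam Moore: {city: Dublin, department: Marketing} <-- MATCH
  Karl Jackson: {city: Dublin, department: Sales}

Matches: ["Olivia Davis", "Mia Harris", "Sam Moore"]

["Olivia Davis", "Mia Harris", "Sam Moore"]


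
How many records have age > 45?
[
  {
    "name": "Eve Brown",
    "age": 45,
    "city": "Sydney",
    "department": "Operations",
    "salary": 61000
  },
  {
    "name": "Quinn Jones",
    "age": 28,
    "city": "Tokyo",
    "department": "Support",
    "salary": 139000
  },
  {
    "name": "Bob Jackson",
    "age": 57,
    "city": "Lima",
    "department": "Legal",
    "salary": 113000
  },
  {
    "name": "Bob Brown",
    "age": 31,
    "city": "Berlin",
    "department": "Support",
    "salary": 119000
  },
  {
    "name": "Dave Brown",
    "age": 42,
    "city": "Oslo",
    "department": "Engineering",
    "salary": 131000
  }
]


Data: 5 records
Condition: age > 45

Checking each record:
  Eve Brown: 45
  Quinn Jones: 28
  Bob Jackson: 57 MATCH
  Bob Brown: 31
  Dave Brown: 42

Count: 1

1


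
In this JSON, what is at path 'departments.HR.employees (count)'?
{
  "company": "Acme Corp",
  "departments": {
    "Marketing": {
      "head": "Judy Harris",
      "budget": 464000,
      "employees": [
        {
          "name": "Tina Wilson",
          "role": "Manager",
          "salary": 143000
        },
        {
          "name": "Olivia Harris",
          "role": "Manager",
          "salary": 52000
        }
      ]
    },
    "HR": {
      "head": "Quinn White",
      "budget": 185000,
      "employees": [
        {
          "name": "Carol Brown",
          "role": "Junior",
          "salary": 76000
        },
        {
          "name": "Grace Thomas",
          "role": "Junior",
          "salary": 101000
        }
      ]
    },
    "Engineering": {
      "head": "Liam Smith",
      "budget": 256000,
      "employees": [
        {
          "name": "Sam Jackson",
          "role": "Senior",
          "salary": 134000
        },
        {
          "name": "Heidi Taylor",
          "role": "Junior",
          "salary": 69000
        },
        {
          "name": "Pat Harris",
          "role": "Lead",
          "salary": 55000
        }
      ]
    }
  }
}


Path: departments.HR.employees (count)

Navigate:
  -> departments
  -> HR
  -> employees (array, length 2)

2


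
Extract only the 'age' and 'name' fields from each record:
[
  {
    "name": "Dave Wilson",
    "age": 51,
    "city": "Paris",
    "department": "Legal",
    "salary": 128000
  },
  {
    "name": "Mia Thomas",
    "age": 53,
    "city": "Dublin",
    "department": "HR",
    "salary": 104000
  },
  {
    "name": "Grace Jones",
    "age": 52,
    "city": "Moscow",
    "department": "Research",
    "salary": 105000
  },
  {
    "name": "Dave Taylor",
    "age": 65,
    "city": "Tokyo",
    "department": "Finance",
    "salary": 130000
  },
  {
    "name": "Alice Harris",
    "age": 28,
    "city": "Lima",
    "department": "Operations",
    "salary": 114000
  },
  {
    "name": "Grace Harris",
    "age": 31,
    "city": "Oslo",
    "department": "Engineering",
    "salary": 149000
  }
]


Original: 6 records with fields: name, age, city, department, salary
Keep: ['age', 'name']
Drop: ['city', 'department', 'salary']
Result: 6 records, 2 fields each

[
  {
    "age": 51,
    "name": "Dave Wilson"
  },
  {
    "age": 53,
    "name": "Mia Thomas"
  },
  {
    "age": 52,
    "name": "Grace Jones"
  },
  {
    "age": 65,
    "name": "Dave Taylor"
  },
  {
    "age": 28,
    "name": "Alice Harris"
  },
  {
    "age": 31,
    "name": "Grace Harris"
  }
]


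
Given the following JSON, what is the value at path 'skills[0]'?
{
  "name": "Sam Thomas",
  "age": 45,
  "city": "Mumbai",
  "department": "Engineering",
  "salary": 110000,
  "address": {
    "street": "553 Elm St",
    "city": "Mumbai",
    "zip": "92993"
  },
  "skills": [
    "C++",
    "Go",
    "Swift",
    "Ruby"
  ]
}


Query: skills[0]
Path: skills -> first element
Value: C++

C++


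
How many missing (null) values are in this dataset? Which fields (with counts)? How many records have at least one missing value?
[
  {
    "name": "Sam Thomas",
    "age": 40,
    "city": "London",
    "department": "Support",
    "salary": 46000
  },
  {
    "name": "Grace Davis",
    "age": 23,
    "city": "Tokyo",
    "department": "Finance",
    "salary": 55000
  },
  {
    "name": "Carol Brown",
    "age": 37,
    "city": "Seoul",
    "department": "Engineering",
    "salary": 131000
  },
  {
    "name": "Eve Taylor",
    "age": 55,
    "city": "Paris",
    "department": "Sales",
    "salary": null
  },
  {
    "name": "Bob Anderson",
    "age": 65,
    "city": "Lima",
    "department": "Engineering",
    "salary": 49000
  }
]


Checking for missing (null) values in 5 records:

  Sam Thomas: complete
  Grace Davis: complete
  Carol Brown: complete
  Eve Taylor: salary
  Bob Anderson: complete

Per field:
  name: 0 missing
  age: 0 missing
  city: 0 missing
  department: 0 missing
  salary: 1 missing

Total missing values: 1
Records with any missing: 1

1 missing values (salary: 1); 1 incomplete records


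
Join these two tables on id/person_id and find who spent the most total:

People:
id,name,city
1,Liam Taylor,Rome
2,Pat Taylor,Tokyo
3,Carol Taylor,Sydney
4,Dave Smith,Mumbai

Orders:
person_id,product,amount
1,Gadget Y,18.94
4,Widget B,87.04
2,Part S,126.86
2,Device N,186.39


Join on: people.id = orders.person_id

Joined rows:
  Liam Taylor (Rome) bought Gadget Y for $18.94
  Dave Smith (Mumbai) bought Widget B for $87.04
  Pat Taylor (Tokyo) bought Part S for $126.86
  Pat Taylor (Tokyo) bought Device N for $186.39

Total per person:
  Pat Taylor: $313.25
  Dave Smith: $87.04
  Liam Taylor: $18.94

Top spender: Pat Taylor ($313.25)

Pat Taylor ($313.25)


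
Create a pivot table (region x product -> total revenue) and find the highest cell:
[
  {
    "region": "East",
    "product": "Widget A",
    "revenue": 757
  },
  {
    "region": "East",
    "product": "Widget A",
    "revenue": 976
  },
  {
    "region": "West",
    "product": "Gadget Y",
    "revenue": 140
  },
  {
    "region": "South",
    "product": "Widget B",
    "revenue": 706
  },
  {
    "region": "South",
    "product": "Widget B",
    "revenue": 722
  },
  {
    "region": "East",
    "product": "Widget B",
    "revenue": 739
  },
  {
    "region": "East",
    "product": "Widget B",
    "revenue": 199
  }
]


Pivot: region (rows) x product (columns) -> total revenue

     Gadget Y      Widget A      Widget B    
East             0          1733           938  
South            0             0          1428  
West           140             0             0  

Highest: East / Widget A = $1733

East / Widget A = $1733


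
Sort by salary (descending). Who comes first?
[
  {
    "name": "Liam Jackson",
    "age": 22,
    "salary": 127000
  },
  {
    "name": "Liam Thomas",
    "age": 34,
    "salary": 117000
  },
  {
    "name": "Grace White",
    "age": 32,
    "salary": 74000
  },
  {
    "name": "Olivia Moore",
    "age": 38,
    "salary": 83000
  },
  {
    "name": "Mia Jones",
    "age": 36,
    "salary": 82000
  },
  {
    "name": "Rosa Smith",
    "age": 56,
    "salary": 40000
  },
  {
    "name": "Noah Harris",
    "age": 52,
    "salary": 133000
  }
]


Sort by: salary (descending)

Sorted order:
  1. Noah Harris (salary = 133000)
  2. Liam Jackson (salary = 127000)
  3. Liam Thomas (salary = 117000)
  4. Olivia Moore (salary = 83000)
  5. Mia Jones (salary = 82000)
  6. Grace White (salary = 74000)
  7. Rosa Smith (salary = 40000)

First: Noah Harris

Noah Harris


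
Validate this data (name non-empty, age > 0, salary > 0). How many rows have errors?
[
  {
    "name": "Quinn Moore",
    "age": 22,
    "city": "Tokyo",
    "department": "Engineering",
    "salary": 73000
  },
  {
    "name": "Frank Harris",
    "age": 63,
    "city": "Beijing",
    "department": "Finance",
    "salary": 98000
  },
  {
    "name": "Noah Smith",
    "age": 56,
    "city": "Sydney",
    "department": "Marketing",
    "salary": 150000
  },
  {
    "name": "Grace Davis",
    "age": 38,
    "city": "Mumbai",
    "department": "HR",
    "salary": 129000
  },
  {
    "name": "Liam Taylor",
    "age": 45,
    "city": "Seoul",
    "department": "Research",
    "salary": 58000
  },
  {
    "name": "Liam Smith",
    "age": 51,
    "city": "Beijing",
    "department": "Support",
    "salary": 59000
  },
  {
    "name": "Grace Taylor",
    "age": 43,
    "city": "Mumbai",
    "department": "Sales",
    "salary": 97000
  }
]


Validating 7 records:
Rules: name non-empty, age > 0, salary > 0

  Row 1 (Quinn Moore): OK
  Row 2 (Frank Harris): OK
  Row 3 (Noah Smith): OK
  Row 4 (Grace Davis): OK
  Row 5 (Liam Taylor): OK
  Row 6 (Liam Smith): OK
  Row 7 (Grace Taylor): OK

Total errors: 0

0 errors


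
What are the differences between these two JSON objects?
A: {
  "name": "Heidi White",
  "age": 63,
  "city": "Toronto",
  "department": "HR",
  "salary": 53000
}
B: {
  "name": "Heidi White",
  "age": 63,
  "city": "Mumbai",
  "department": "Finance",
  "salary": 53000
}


Comparing each field (in key order):
  name: same
  age: same
  city: DIFFERENT
  department: DIFFERENT
  salary: same
Differences:
  city: Toronto -> Mumbai
  department: HR -> Finance

2 field(s) changed

2 changes: city, department


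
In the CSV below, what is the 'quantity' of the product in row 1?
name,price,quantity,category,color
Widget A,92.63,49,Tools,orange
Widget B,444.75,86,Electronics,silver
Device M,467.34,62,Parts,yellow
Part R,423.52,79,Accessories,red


Query: Row 1 ('Widget A'), column 'quantity'
Value: 49

49


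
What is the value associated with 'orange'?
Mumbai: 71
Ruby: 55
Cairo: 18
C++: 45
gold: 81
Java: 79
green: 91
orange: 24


Looking up key 'orange'
Value: 24

24


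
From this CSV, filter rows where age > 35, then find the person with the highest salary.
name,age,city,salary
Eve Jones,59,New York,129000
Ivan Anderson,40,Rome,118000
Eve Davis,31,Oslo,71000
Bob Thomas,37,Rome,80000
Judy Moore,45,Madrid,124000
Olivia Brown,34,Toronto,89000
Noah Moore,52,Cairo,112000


Filter: age > 35
Sort by: salary (descending)

Filtered records (5):
  Eve Jones, age 59, salary $129000
  Judy Moore, age 45, salary $124000
  Ivan Anderson, age 40, salary $118000
  Noah Moore, age 52, salary $112000
  Bob Thomas, age 37, salary $80000

Highest salary: Eve Jones ($129000)

Eve Jones


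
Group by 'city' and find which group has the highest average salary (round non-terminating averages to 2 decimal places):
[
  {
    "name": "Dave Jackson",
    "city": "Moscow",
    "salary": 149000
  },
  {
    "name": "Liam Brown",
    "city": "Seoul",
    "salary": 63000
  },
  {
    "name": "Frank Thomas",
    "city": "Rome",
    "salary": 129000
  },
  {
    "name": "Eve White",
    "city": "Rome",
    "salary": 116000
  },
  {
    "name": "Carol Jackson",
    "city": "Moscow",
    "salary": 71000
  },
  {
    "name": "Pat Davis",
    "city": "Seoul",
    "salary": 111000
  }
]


Group by: city

Groups:
  Moscow: 2 people, avg salary = 220000/2 = $110000
  Rome: 2 people, avg salary = 245000/2 = $122500
  Seoul: 2 people, avg salary = 174000/2 = $87000

Highest average salary: Rome ($122500)

Rome ($122500)


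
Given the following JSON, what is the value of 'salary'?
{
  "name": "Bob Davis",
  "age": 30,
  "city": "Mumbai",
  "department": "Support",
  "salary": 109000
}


Looking up field 'salary'
Value: 109000

109000


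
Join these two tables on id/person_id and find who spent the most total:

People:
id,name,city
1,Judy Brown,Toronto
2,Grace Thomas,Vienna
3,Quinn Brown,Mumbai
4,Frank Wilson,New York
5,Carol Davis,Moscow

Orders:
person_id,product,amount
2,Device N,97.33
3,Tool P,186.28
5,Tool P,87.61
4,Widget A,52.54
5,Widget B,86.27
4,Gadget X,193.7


Join on: people.id = orders.person_id

Joined rows:
  Grace Thomas (Vienna) bought Device N for $97.33
  Quinn Brown (Mumbai) bought Tool P for $186.28
  Carol Davis (Moscow) bought Tool P for $87.61
  Frank Wilson (New York) bought Widget A for $52.54
  Carol Davis (Moscow) bought Widget B for $86.27
  Frank Wilson (New York) bought Gadget X for $193.7

Total per person:
  Frank Wilson: $246.24
  Quinn Brown: $186.28
  Carol Davis: $173.88
  Grace Thomas: $97.33

Top spender: Frank Wilson ($246.24)

Frank Wilson ($246.24)


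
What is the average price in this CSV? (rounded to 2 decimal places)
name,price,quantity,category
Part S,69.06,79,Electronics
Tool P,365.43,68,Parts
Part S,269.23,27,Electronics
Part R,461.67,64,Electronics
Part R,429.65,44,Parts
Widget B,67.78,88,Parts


Computing average price:
Values: [69.06, 365.43, 269.23, 461.67, 429.65, 67.78]
Sum = 1662.82
Count = 6
Average = 1662.82/6 ≈ 277.14 (rounded to 2 decimal places)

277.14


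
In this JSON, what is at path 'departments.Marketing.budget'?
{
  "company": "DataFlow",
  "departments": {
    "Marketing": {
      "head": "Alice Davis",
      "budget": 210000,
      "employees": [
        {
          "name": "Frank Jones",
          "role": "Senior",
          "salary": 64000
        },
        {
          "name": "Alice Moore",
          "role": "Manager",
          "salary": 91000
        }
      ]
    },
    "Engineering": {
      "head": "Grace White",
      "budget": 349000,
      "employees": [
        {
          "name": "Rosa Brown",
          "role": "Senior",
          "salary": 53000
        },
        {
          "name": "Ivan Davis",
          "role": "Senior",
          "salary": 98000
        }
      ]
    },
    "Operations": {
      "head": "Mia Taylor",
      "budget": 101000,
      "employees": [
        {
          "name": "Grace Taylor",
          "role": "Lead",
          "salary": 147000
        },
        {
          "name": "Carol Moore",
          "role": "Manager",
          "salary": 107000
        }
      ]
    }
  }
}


Path: departments.Marketing.budget

Navigate:
  -> departments
  -> Marketing
  -> budget = 210000

210000


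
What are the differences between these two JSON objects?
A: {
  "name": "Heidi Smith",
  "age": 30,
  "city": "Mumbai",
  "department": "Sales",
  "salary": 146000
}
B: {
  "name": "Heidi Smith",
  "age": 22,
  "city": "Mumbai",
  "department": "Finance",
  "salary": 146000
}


Comparing each field (in key order):
  name: same
  age: DIFFERENT
  city: same
  department: DIFFERENT
  salary: same
Differences:
  age: 30 -> 22
  department: Sales -> Finance

2 field(s) changed

2 changes: age, department


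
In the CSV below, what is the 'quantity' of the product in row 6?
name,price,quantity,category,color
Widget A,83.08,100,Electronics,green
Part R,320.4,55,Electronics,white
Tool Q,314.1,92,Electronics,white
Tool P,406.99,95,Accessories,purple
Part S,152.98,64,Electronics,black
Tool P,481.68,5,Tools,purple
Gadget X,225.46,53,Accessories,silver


Query: Row 6 ('Tool P'), column 'quantity'
Value: 5

5


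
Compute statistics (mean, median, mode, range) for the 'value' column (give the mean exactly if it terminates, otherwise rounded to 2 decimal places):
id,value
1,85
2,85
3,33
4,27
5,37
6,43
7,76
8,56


Data: [85, 85, 33, 27, 37, 43, 76, 56]
Count: 8
Sum: 442
Mean: 442/8 = 55.25
Sorted: [27, 33, 37, 43, 56, 76, 85, 85]
Median: 49.5
Mode: 85 (2 times)
Range: 85 - 27 = 58
Min: 27, Max: 85

mean=55.25, median=49.5, mode=85, range=58


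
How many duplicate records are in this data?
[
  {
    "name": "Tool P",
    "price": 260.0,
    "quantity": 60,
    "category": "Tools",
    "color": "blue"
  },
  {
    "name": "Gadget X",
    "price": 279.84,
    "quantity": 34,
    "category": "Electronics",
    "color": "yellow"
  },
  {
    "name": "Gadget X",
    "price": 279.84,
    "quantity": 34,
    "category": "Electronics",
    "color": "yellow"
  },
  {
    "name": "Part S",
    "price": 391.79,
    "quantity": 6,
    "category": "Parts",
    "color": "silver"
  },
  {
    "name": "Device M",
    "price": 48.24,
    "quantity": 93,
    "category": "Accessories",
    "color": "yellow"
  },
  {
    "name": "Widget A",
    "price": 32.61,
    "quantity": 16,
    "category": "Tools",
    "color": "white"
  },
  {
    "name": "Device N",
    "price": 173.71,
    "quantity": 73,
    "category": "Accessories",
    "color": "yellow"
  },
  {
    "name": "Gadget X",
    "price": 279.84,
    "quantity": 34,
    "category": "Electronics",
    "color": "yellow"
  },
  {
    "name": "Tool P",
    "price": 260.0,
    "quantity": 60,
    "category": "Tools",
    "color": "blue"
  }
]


Checking 9 records for duplicates:

  Row 1: Tool P ($260.0, qty 60)
  Row 2: Gadget X ($279.84, qty 34)
  Row 3: Gadget X ($279.84, qty 34) <-- DUPLICATE
  Row 4: Part S ($391.79, qty 6)
  Row 5: Device M ($48.24, qty 93)
  Row 6: Widget A ($32.61, qty 16)
  Row 7: Device N ($173.71, qty 73)
  Row 8: Gadget X ($279.84, qty 34) <-- DUPLICATE
  Row 9: Tool P ($260.0, qty 60) <-- DUPLICATE

Duplicates found: 3
Unique records: 6

3 duplicates, 6 unique


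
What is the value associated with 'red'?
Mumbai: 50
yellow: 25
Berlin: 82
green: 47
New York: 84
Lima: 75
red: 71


Looking up key 'red'
Value: 71

71


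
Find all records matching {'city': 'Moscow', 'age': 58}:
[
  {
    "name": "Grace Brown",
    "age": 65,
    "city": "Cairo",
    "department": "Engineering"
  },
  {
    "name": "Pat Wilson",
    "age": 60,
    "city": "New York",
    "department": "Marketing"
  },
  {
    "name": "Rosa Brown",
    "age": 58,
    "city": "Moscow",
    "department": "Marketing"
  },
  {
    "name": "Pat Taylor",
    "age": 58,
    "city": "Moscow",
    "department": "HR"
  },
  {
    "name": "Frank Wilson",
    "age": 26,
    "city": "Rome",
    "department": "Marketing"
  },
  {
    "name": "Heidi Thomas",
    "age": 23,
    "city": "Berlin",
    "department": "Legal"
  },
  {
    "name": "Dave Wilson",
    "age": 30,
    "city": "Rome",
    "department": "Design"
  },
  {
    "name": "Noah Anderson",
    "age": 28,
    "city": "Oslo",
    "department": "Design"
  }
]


Search criteria: {'city': 'Moscow', 'age': 58}

Checking 8 records:
  Grace Brown: {city: Cairo, age: 65}
  Pat Wilson: {city: New York, age: 60}
  Rosa Brown: {city: Moscow, age: 58} <-- MATCH
  Pat Taylor: {city: Moscow, age: 58} <-- MATCH
  Frank Wilson: {city: Rome, age: 26}
  Heidi Thomas: {city: Berlin, age: 23}
  Dave Wilson: {city: Rome, age: 30}
  Noah Anderson: {city: Oslo, age: 28}

Matches: ["Rosa Brown", "Pat Taylor"]

["Rosa Brown", "Pat Taylor"]


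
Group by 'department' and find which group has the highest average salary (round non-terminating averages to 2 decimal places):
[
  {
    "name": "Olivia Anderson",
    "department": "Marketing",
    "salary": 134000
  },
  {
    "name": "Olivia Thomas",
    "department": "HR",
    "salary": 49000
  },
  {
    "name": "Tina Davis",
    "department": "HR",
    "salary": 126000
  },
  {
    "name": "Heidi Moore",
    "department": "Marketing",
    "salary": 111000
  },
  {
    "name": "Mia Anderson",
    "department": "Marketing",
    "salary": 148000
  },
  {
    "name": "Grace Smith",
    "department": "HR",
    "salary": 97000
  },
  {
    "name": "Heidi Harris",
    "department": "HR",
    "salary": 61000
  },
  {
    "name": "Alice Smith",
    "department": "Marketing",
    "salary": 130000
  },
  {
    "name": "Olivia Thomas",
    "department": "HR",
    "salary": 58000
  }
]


Group by: department

Groups:
  HR: 5 people, avg salary = 391000/5 = $78200
  Marketing: 4 people, avg salary = 523000/4 = $130750

Highest average salary: Marketing ($130750)

Marketing ($130750)


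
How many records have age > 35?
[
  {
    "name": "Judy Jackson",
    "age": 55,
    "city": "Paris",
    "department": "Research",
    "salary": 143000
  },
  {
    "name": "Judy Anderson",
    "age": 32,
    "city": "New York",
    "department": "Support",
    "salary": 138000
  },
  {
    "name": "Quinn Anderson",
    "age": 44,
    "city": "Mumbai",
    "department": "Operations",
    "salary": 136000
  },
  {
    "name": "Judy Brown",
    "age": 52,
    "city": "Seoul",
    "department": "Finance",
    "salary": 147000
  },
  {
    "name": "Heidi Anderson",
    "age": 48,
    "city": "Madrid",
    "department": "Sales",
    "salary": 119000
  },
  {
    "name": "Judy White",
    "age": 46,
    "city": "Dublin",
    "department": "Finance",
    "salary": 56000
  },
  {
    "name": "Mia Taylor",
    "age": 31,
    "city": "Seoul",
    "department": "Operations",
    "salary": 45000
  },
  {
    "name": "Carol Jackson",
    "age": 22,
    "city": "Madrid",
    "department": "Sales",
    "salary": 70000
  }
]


Data: 8 records
Condition: age > 35

Checking each record:
  Judy Jackson: 55 MATCH
  Judy Anderson: 32
  Quinn Anderson: 44 MATCH
  Judy Brown: 52 MATCH
  Heidi Anderson: 48 MATCH
  Judy White: 46 MATCH
  Mia Taylor: 31
  Carol Jackson: 22

Count: 5

5


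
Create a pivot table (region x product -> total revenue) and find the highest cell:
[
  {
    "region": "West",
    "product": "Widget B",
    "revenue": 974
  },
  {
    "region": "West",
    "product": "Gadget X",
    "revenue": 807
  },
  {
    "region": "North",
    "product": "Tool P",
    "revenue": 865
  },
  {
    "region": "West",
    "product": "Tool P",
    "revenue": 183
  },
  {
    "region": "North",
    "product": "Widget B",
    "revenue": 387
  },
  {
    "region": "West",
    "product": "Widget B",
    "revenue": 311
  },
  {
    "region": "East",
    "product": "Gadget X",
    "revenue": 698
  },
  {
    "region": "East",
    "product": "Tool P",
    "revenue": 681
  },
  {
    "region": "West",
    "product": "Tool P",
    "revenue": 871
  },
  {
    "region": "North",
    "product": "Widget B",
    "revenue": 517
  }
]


Pivot: region (rows) x product (columns) -> total revenue

     Gadget X      Tool P        Widget B    
East           698           681             0  
North            0           865           904  
West           807          1054          1285  

Highest: West / Widget B = $1285

West / Widget B = $1285


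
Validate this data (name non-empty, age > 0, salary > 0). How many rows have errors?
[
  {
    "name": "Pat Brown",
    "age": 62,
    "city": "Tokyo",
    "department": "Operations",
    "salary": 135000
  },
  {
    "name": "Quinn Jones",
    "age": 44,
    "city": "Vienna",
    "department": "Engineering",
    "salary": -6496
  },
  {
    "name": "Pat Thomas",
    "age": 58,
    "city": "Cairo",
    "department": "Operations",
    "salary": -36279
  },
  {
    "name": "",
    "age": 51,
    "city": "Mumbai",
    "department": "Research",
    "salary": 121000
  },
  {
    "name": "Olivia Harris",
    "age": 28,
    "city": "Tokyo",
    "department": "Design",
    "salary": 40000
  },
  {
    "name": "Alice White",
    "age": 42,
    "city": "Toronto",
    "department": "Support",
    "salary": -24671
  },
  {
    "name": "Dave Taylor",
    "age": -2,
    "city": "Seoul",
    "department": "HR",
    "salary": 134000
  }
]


Validating 7 records:
Rules: name non-empty, age > 0, salary > 0

  Row 1 (Pat Brown): OK
  Row 2 (Quinn Jones): negative salary: -6496
  Row 3 (Pat Thomas): negative salary: -36279
  Row 4 (???): empty name
  Row 5 (Olivia Harris): OK
  Row 6 (Alice White): negative salary: -24671
  Row 7 (Dave Taylor): negative age: -2

Total errors: 5

5 errors


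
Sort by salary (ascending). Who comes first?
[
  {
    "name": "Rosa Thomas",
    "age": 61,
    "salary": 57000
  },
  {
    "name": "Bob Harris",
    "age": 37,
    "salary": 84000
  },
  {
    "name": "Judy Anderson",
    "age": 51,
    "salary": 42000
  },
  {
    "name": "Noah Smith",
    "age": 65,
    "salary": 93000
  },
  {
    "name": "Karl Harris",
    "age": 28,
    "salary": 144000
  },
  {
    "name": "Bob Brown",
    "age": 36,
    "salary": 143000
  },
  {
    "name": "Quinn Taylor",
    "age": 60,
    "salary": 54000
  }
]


Sort by: salary (ascending)

Sorted order:
  1. Judy Anderson (salary = 42000)
  2. Quinn Taylor (salary = 54000)
  3. Rosa Thomas (salary = 57000)
  4. Bob Harris (salary = 84000)
  5. Noah Smith (salary = 93000)
  6. Bob Brown (salary = 143000)
  7. Karl Harris (salary = 144000)

First: Judy Anderson

Judy Anderson


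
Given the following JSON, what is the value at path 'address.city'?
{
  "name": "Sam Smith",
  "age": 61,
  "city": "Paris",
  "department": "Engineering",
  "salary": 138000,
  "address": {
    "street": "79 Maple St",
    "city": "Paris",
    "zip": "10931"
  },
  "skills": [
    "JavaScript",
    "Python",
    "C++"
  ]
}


Query: address.city
Path: address -> city
Value: Paris

Paris


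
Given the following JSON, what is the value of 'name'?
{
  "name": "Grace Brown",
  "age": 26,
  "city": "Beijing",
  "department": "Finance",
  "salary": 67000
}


Looking up field 'name'
Value: Grace Brown

Grace Brown


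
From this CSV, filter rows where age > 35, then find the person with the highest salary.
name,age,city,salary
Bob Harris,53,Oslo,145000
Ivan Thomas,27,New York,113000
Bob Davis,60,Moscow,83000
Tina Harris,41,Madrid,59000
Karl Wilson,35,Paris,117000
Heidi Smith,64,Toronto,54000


Filter: age > 35
Sort by: salary (descending)

Filtered records (4):
  Bob Harris, age 53, salary $145000
  Bob Davis, age 60, salary $83000
  Tina Harris, age 41, salary $59000
  Heidi Smith, age 64, salary $54000

Highest salary: Bob Harris ($145000)

Bob Harris


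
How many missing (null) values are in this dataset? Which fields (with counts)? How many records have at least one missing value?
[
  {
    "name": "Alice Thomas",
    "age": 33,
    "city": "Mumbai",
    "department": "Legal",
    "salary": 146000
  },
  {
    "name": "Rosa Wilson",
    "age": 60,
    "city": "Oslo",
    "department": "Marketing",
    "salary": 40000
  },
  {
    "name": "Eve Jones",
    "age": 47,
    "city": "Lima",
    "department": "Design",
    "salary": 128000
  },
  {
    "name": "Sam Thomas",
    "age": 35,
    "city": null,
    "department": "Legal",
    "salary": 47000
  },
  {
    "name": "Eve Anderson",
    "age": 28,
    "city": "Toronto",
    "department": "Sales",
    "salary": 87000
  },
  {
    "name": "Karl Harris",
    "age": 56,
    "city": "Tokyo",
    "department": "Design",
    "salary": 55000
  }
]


Checking for missing (null) values in 6 records:

  Alice Thomas: complete
  Rosa Wilson: complete
  Eve Jones: complete
  Sam Thomas: city
  Eve Anderson: complete
  Karl Harris: complete

Per field:
  name: 0 missing
  age: 0 missing
  city: 1 missing
  department: 0 missing
  salary: 0 missing

Total missing values: 1
Records with any missing: 1

1 missing values (city: 1); 1 incomplete records


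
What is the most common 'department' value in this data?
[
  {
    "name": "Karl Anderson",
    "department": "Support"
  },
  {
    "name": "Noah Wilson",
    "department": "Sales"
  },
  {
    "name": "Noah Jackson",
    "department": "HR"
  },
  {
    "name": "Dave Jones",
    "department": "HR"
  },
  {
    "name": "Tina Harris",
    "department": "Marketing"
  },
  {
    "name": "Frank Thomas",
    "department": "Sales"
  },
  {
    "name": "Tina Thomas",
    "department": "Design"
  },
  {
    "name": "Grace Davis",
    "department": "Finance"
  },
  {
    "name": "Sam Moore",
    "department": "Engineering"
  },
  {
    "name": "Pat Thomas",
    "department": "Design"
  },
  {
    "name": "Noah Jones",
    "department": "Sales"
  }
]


Counting 'department' values across 11 records:

  Sales: 3 ###
  HR: 2 ##
  Design: 2 ##
  Support: 1 #
  Marketing: 1 #
  Finance: 1 #
  Engineering: 1 #

Most common: Sales (3 times)

Sales (3 times)


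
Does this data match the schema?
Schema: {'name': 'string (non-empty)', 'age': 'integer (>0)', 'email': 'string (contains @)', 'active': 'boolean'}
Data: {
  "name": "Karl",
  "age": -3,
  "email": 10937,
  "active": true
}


Validating each field against schema:
  name: OK (non-empty string)
  age: FAIL (-3 is not > 0)
  email: FAIL (10937 is not a string)
  active: OK (boolean)

Result: INVALID (2 errors: age, email)

INVALID (2 errors: age, email)


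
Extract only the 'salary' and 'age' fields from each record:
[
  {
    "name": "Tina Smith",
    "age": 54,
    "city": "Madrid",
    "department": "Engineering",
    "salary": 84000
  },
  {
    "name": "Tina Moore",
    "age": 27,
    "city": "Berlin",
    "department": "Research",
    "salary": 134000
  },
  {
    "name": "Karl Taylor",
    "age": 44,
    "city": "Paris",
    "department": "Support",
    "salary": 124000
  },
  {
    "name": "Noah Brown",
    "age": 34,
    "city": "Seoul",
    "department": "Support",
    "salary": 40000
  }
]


Original: 4 records with fields: name, age, city, department, salary
Keep: ['salary', 'age']
Drop: ['name', 'city', 'department']
Result: 4 records, 2 fields each

[
  {
    "salary": 84000,
    "age": 54
  },
  {
    "salary": 134000,
    "age": 27
  },
  {
    "salary": 124000,
    "age": 44
  },
  {
    "salary": 40000,
    "age": 34
  }
]


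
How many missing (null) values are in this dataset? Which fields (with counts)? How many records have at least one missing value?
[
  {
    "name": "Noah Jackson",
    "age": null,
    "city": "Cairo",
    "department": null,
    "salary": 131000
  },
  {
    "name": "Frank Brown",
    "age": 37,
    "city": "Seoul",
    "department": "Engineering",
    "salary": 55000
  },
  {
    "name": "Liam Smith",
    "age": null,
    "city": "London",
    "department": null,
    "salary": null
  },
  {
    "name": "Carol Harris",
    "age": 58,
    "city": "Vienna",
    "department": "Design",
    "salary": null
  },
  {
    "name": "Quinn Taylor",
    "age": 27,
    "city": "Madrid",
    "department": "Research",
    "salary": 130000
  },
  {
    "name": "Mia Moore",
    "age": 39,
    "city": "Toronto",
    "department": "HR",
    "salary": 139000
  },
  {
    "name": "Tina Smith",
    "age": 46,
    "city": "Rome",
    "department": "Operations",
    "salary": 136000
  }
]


Checking for missing (null) values in 7 records:

  Noah Jackson: age, department
  Frank Brown: complete
  Liam Smith: age, department, salary
  Carol Harris: salary
  Quinn Taylor: complete
  Mia Moore: complete
  Tina Smith: complete

Per field:
  name: 0 missing
  age: 2 missing
  city: 0 missing
  department: 2 missing
  salary: 2 missing

Total missing values: 6
Records with any missing: 3

6 missing values (age: 2, department: 2, salary: 2); 3 incomplete records


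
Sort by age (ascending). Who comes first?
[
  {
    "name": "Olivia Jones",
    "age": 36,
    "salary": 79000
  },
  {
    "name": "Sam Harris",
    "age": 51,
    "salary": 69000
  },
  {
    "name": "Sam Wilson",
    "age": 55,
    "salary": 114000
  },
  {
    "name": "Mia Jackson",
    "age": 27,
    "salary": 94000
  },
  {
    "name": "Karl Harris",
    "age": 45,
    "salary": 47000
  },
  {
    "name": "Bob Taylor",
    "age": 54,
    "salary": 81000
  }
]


Sort by: age (ascending)

Sorted order:
  1. Mia Jackson (age = 27)
  2. Olivia Jones (age = 36)
  3. Karl Harris (age = 45)
  4. Sam Harris (age = 51)
  5. Bob Taylor (age = 54)
  6. Sam Wilson (age = 55)

First: Mia Jackson

Mia Jackson


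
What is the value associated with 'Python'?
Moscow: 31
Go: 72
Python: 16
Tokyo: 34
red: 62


Looking up key 'Python'
Value: 16

16


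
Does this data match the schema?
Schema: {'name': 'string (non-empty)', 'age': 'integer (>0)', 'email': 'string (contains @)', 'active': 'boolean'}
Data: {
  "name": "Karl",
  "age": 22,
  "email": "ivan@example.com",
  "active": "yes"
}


Validating each field against schema:
  name: OK (non-empty string)
  age: OK (positive integer)
  email: OK (string with @)
  active: FAIL ("yes" is not a boolean)

Result: INVALID (1 error: active)

INVALID (1 error: active)


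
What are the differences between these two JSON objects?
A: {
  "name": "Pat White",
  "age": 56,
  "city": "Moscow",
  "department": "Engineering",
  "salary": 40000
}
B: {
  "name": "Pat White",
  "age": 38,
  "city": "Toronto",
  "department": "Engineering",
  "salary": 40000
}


Comparing each field (in key order):
  name: same
  age: DIFFERENT
  city: DIFFERENT
  department: same
  salary: same
Differences:
  age: 56 -> 38
  city: Moscow -> Toronto

2 field(s) changed

2 changes: age, city


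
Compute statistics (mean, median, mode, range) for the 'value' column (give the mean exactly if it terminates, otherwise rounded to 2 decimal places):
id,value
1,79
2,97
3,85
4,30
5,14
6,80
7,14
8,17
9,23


Data: [79, 97, 85, 30, 14, 80, 14, 17, 23]
Count: 9
Sum: 439
Mean: 439/9 ≈ 48.78 (rounded to 2 decimal places)
Sorted: [14, 14, 17, 23, 30, 79, 80, 85, 97]
Median: 30.0
Mode: 14 (2 times)
Range: 97 - 14 = 83
Min: 14, Max: 97

mean≈48.78, median=30.0, mode=14, range=83


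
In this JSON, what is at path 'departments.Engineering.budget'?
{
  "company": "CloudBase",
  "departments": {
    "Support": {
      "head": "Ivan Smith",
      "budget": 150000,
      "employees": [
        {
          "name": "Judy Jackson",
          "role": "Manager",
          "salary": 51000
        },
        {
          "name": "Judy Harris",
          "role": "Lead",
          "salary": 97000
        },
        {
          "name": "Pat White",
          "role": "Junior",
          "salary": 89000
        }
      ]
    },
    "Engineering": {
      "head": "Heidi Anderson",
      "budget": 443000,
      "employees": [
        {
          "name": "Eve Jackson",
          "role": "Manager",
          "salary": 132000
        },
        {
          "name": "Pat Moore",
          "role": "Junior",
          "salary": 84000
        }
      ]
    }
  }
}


Path: departments.Engineering.budget

Navigate:
  -> departments
  -> Engineering
  -> budget = 443000

443000


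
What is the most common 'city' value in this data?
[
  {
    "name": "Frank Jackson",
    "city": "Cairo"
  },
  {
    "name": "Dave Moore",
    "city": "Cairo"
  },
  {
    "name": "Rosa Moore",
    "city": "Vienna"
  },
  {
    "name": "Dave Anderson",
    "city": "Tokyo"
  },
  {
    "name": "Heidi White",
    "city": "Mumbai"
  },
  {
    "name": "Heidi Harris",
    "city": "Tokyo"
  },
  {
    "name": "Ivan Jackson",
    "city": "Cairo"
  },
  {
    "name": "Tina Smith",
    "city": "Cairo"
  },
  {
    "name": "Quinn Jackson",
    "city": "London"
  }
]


Counting 'city' values across 9 records:

  Cairo: 4 ####
  Tokyo: 2 ##
  Vienna: 1 #
  Mumbai: 1 #
  London: 1 #

Most common: Cairo (4 times)

Cairo (4 times)


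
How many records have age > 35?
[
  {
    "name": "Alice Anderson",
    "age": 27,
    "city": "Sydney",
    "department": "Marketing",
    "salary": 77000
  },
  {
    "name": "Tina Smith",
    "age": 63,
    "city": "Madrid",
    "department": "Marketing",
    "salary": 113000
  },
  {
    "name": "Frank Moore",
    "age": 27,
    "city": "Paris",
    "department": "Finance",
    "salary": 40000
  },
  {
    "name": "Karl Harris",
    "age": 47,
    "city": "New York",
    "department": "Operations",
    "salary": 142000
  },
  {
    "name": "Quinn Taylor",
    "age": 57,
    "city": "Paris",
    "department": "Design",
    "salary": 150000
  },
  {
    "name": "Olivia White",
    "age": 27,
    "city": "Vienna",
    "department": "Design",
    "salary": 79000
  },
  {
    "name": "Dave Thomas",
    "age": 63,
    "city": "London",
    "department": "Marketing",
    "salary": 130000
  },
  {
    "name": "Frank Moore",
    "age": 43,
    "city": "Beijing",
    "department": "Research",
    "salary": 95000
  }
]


Data: 8 records
Condition: age > 35

Checking each record:
  Alice Anderson: 27
  Tina Smith: 63 MATCH
  Frank Moore: 27
  Karl Harris: 47 MATCH
  Quinn Taylor: 57 MATCH
  Olivia White: 27
  Dave Thomas: 63 MATCH
  Frank Moore: 43 MATCH

Count: 5

5
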